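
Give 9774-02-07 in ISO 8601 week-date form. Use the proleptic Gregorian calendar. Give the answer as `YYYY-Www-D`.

9774-W06-1

The weekday is Monday (ISO weekday 1).
That Monday belongs to ISO week 6 of ISO year 9774.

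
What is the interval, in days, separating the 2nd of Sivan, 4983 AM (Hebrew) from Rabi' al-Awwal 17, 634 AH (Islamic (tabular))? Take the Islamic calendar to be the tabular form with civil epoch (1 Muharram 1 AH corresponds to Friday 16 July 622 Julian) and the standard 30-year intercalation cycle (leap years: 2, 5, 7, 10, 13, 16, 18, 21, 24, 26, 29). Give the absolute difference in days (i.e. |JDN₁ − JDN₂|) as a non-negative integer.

4948

First date → JDN 2167881; second date → JDN 2172829.
The interval is |2167881 − 2172829| = 4948 days.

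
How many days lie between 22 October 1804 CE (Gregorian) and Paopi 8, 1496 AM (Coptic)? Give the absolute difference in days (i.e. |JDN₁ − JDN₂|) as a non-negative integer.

9136

First date → JDN 2380252; second date → JDN 2371116.
The interval is |2380252 − 2371116| = 9136 days.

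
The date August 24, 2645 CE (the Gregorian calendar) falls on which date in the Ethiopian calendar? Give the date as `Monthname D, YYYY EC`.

Both dates share Julian Day Number 2687362; in the Ethiopian calendar that is 13 Nehase 2637 EC.

Nehase 13, 2637 EC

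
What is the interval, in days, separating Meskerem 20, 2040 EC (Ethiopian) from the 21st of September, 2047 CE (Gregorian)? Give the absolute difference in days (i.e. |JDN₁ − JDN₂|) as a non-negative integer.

10

JDN of the first date = 2468985.
JDN of the second date = 2468975.
|2468975 − 2468985| = 10.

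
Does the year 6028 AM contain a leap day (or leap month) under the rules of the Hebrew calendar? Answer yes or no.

Hebrew year 6028 is year 5 of its 19-year Metonic cycle; leap years are at positions 3, 6, 8, 11, 14, 17, 19, so it is a common year (12 months).

no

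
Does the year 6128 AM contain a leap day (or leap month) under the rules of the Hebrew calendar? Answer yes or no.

Hebrew year 6128 is year 10 of its 19-year Metonic cycle; leap years are at positions 3, 6, 8, 11, 14, 17, 19, so it is a common year (12 months).

no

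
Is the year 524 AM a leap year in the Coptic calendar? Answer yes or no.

524 mod 4 = 0; in the Coptic calendar a year is leap when year mod 4 = 3, so it is a common year.

no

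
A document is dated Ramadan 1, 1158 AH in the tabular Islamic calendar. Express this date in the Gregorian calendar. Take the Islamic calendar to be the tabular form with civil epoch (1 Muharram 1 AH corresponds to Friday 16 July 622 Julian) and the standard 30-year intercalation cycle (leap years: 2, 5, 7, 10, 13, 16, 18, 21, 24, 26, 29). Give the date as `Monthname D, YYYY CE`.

September 27, 1745 CE

Julian Day Number of the source date = 2358678.
Converting JDN 2358678 to the Gregorian calendar gives 27 September 1745 CE.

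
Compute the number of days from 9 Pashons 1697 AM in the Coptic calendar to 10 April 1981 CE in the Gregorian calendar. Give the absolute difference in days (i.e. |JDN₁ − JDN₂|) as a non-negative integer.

JDN of the first date = 2444742.
JDN of the second date = 2444705.
|2444705 − 2444742| = 37.

37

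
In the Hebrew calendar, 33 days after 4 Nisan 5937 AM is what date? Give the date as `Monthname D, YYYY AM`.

Iyar 7, 5937 AM

The starting date is JDN 2516285; 2516285 + 33 = 2516318.
JDN 2516318 corresponds to Iyar 7, 5937 AM.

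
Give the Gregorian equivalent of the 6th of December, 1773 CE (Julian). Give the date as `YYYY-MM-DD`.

At this point the Julian calendar is 11 days behind the Gregorian.
6 December 1773 Julian + 11 days → 17 December 1773 Gregorian.

1773-12-17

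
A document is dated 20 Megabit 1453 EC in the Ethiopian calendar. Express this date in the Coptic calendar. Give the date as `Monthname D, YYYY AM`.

Both dates share Julian Day Number 2254763; in the Coptic calendar that is 20 Paremhat 1177 AM.

Paremhat 20, 1177 AM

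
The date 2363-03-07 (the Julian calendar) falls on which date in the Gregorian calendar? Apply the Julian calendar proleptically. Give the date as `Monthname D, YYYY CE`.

March 23, 2363 CE

For dates in this range the Gregorian date is 16 days ahead of the Julian.
7 March 2363 Julian + 16 days → 23 March 2363 Gregorian.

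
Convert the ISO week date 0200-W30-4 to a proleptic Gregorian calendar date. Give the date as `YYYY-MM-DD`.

0200-07-24

ISO week 1 of 200 is the week containing the first Thursday of 200.
Week 30, day 4 (Thursday) lands on 0200-07-24.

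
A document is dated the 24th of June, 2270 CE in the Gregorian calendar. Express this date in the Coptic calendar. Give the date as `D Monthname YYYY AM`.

Julian Day Number of the source date = 2550335.
Converting JDN 2550335 to the Coptic calendar gives 15 Paoni 1986 AM.

15 Paoni 1986 AM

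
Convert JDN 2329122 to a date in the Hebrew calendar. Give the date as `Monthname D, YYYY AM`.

Cheshvan 6, 5425 AM

JDN 2329122 is 25 October 1664 in the Gregorian calendar.
In the Hebrew calendar that day is Cheshvan 6, 5425 AM.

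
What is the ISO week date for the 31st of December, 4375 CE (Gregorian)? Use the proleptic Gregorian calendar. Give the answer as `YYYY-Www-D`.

4376-W01-3

The weekday is Wednesday (ISO weekday 3).
That Wednesday belongs to ISO week 1 of ISO year 4376.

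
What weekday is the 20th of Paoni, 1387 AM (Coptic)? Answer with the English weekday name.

Wednesday

In the Gregorian calendar this is 24 June 1671 (JDN 2331555).
2331555 ≡ 2 (mod 7); counting from Monday = 0 gives Wednesday.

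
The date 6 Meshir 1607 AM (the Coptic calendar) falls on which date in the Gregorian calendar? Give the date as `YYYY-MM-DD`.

Julian Day Number of the source date = 2411776.
Converting JDN 2411776 to the Gregorian calendar gives 12 February 1891 CE.

1891-02-12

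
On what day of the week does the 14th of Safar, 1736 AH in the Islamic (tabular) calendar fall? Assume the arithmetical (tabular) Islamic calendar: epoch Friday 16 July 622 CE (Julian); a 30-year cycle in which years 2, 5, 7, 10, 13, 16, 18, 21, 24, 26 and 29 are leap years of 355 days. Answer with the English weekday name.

Monday

In the Gregorian calendar this is 1 January 2306 (JDN 2563309).
2563309 ≡ 0 (mod 7); counting from Monday = 0 gives Monday.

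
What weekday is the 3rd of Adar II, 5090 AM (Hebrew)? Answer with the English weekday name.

Friday

In the proleptic Gregorian calendar this is 3 March 1330 (JDN 2206894).
JDN 2206894 mod 7 = 4, and JDN 0 was a Monday, so this is a Friday.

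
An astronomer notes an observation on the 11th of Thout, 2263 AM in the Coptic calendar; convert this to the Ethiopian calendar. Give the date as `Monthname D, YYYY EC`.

Julian Day Number of the source date = 2651235.
Converting JDN 2651235 to the Ethiopian calendar gives 11 Meskerem 2539 EC.

Meskerem 11, 2539 EC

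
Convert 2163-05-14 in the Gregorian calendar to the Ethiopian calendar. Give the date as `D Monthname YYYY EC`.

Both dates share Julian Day Number 2511213; in the Ethiopian calendar that is 5 Ginbot 2155 EC.

5 Ginbot 2155 EC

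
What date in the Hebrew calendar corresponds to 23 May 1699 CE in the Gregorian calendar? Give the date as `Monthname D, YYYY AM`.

Both dates share Julian Day Number 2341750; in the Hebrew calendar that is 24 Iyar 5459 AM.

Iyar 24, 5459 AM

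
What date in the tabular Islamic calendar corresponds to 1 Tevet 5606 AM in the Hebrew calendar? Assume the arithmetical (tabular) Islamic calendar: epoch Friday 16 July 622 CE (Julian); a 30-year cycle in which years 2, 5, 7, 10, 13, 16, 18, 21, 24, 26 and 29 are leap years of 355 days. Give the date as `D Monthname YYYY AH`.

The source date corresponds to 30 December 1845 in the Gregorian calendar (JDN 2395296).
That day falls on 1 Muharram 1262 AH in the tabular Islamic calendar.

1 Muharram 1262 AH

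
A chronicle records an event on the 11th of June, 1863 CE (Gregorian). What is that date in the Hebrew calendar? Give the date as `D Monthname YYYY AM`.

24 Sivan 5623 AM

Julian Day Number of the source date = 2401668.
Converting JDN 2401668 to the Hebrew calendar gives 24 Sivan 5623 AM.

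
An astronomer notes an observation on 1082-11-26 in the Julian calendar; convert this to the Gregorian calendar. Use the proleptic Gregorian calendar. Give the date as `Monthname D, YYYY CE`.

December 2, 1082 CE

At this point the Julian calendar is 6 days behind the Gregorian.
26 November 1082 Julian + 6 days → 2 December 1082 Gregorian.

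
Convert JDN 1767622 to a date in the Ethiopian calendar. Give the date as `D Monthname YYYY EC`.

3 Hamle 119 EC

The proleptic Gregorian equivalent of JDN 1767622 is 26 June 127.
In the Ethiopian calendar that day is 3 Hamle 119 EC.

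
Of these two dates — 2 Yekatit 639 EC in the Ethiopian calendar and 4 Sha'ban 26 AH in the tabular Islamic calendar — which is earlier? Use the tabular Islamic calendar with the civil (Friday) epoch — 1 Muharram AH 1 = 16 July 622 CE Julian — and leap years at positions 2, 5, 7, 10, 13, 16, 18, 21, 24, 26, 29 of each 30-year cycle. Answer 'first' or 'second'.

Converting both to JDN: 1957401 vs 1957509; the smaller is the first.

first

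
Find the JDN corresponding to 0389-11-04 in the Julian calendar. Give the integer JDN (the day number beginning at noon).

In the proleptic Gregorian calendar the same day is 5 November 389.
JDN 2451545 is 1 January 2000 CE (Gregorian); the target day is −588097 days from there, so JDN = 1863448.

1863448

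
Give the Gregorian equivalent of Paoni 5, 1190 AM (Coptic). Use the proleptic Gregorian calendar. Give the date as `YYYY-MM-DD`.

1474-06-08

Both dates share Julian Day Number 2259586; in the Gregorian calendar that is 8 June 1474 CE.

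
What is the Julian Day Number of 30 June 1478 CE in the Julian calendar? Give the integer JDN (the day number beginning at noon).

2261078

Equivalently 9 July 1478 (proleptic Gregorian).
JDN 2451545 is 1 January 2000 CE (Gregorian); the target day is −190467 days from there, so JDN = 2261078.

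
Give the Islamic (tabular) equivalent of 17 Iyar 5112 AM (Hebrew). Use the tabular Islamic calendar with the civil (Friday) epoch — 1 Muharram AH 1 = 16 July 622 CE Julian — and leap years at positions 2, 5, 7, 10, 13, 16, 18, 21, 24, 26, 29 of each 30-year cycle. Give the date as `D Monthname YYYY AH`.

Julian Day Number of the source date = 2214998.
Converting JDN 2214998 to the tabular Islamic calendar gives 16 Rabi' al-Awwal 753 AH.

16 Rabi' al-Awwal 753 AH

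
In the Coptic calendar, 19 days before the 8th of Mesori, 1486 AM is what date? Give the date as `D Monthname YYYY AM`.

19 Epip 1486 AM

Counting 19 days back from JDN 2367763 reaches JDN 2367744, which is 19 Epip 1486 AM.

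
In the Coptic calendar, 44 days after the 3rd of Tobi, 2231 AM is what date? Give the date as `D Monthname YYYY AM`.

17 Meshir 2231 AM

JDN of the 3rd of Tobi, 2231 AM = 2639659.
2639659 + 44 = 2639703.
JDN 2639703 in the Coptic calendar is 17 Meshir 2231 AM.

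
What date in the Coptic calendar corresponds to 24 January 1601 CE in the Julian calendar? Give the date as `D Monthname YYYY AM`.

The source date corresponds to 3 February 1601 in the Gregorian calendar (JDN 2305847).
That day falls on 29 Tobi 1317 AM in the Coptic calendar.

29 Tobi 1317 AM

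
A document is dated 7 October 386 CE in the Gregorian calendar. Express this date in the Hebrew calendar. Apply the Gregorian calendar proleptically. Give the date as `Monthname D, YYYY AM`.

Julian Day Number of the source date = 1862323.
Converting JDN 1862323 to the Hebrew calendar gives 27 Tishrei 4147 AM.

Tishrei 27, 4147 AM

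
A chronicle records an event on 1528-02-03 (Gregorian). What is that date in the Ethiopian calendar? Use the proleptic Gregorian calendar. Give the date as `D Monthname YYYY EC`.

Both dates share Julian Day Number 2279183; in the Ethiopian calendar that is 28 Tir 1520 EC.

28 Tir 1520 EC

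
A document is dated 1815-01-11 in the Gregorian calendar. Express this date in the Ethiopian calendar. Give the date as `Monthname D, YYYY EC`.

Julian Day Number of the source date = 2383985.
Converting JDN 2383985 to the Ethiopian calendar gives 4 Tir 1807 EC.

Tir 4, 1807 EC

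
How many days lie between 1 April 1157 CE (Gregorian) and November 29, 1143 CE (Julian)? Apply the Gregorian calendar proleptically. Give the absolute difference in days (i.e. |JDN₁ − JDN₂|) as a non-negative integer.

4865

First date → JDN 2143736; second date → JDN 2138871.
The interval is |2143736 − 2138871| = 4865 days.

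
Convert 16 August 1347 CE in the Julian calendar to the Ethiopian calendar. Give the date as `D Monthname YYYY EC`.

23 Nehase 1339 EC

Julian Day Number of the source date = 2213277.
Converting JDN 2213277 to the Ethiopian calendar gives 23 Nehase 1339 EC.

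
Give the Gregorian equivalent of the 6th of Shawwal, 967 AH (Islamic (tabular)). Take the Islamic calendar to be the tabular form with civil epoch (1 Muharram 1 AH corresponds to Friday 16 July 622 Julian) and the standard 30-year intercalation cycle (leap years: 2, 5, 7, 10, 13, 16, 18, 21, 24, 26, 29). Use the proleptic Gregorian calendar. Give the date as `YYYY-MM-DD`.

1560-07-10

Julian Day Number of the source date = 2291029.
Converting JDN 2291029 to the Gregorian calendar gives 10 July 1560 CE.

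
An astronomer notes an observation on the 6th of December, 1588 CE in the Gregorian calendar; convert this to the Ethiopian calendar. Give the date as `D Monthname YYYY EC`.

Julian Day Number of the source date = 2301405.
Converting JDN 2301405 to the Ethiopian calendar gives 30 Hidar 1581 EC.

30 Hidar 1581 EC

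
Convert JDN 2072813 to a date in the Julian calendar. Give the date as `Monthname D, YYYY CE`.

JDN 2072813 is 25 January 963 in the proleptic Gregorian calendar.
In the Julian calendar that day is January 20, 963 CE.

January 20, 963 CE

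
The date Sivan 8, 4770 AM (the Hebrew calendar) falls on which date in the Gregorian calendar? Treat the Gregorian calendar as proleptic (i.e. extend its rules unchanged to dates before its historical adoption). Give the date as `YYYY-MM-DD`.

Julian Day Number of the source date = 2090103.
Converting JDN 2090103 to the Gregorian calendar gives 29 May 1010 CE.

1010-05-29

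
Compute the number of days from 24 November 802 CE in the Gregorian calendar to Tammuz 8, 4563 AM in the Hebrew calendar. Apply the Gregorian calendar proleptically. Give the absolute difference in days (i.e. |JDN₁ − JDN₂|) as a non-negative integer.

224

JDN of the first date = 2014312.
JDN of the second date = 2014536.
|2014536 − 2014312| = 224.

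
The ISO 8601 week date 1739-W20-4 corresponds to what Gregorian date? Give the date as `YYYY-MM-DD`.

ISO week 1 of 1739 is the week containing the first Thursday of 1739.
Week 20, day 4 (Thursday) lands on 1739-05-14.

1739-05-14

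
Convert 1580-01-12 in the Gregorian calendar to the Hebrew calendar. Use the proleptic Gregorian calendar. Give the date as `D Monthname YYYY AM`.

14 Tevet 5340 AM

Julian Day Number of the source date = 2298154.
Converting JDN 2298154 to the Hebrew calendar gives 14 Tevet 5340 AM.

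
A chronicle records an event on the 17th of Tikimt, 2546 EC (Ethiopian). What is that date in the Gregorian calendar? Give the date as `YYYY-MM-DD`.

Julian Day Number of the source date = 2653828.
Converting JDN 2653828 to the Gregorian calendar gives 31 October 2553 CE.

2553-10-31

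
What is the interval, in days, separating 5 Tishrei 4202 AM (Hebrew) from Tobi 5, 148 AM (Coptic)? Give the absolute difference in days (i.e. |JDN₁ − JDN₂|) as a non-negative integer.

JDN of the first date = 1882382.
JDN of the second date = 1878846.
|1878846 − 1882382| = 3536.

3536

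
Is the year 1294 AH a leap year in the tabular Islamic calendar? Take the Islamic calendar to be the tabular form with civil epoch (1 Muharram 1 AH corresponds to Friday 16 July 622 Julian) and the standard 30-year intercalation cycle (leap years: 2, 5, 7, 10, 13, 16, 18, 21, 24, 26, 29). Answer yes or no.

Year 1294 AH is year 4 of its 30-year cycle; leap positions are 2, 5, 7, 10, 13, 16, 18, 21, 24, 26, 29, so it is a common year (354 days).

no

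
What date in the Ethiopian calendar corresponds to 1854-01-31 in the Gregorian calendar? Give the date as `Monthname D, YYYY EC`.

Julian Day Number of the source date = 2398250.
Converting JDN 2398250 to the Ethiopian calendar gives 24 Tir 1846 EC.

Tir 24, 1846 EC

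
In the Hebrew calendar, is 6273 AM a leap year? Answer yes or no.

Hebrew year 6273 is year 3 of its 19-year Metonic cycle; leap years are at positions 3, 6, 8, 11, 14, 17, 19, so it is a leap year (13 months).

yes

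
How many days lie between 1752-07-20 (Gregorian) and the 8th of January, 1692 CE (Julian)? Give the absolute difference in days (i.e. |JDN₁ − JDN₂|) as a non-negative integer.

JDN of the first date = 2361166.
JDN of the second date = 2339068.
|2339068 − 2361166| = 22098.

22098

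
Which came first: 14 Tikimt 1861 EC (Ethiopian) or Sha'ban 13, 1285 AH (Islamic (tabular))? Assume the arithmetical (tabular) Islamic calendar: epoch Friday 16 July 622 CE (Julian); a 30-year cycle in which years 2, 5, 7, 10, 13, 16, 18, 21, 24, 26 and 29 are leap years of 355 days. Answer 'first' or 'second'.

first

First date → JDN 2403629; second date → JDN 2403666.
JDN 2403629 < JDN 2403666, so the first date is earlier.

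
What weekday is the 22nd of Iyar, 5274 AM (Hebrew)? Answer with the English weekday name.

Equivalently 28 May 1514 Gregorian, JDN 2274184.
Since JDN mod 7 = 3 (0 = Monday), the day is Thursday.

Thursday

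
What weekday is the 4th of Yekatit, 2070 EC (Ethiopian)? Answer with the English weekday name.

Friday

Equivalently 11 February 2078 Gregorian, JDN 2480076.
2480076 ≡ 4 (mod 7); counting from Monday = 0 gives Friday.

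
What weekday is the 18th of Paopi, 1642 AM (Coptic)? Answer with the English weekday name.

Wednesday

Equivalently 28 October 1925 Gregorian, JDN 2424452.
Since JDN mod 7 = 2 (0 = Monday), the day is Wednesday.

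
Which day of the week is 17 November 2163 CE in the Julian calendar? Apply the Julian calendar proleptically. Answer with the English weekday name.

This is JDN 2511414 (1 December 2163 Gregorian).
JDN 2511414 mod 7 = 3, and JDN 0 was a Monday, so this is a Thursday.

Thursday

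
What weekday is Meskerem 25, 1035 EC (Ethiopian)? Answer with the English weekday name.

Equivalently 28 September 1042 Gregorian, JDN 2101913.
Since JDN mod 7 = 2 (0 = Monday), the day is Wednesday.

Wednesday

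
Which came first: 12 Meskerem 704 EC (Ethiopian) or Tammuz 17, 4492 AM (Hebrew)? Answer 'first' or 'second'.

first

Converting both to JDN: 1981003 vs 1988617; the smaller is the first.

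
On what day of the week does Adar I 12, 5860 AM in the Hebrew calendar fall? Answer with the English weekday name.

Equivalently 21 February 2100 Gregorian, JDN 2488121.
2488121 ≡ 6 (mod 7); counting from Monday = 0 gives Sunday.

Sunday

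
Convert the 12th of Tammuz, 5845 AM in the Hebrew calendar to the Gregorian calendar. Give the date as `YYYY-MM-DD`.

Julian Day Number of the source date = 2482777.
Converting JDN 2482777 to the Gregorian calendar gives 5 July 2085 CE.

2085-07-05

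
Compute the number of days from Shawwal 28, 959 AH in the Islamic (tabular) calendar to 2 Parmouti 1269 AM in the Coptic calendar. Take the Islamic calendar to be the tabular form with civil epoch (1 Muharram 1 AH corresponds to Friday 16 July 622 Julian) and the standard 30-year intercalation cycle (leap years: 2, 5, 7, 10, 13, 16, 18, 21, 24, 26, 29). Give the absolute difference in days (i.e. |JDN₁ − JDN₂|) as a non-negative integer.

First date → JDN 2288216; second date → JDN 2288378.
The interval is |2288216 − 2288378| = 162 days.

162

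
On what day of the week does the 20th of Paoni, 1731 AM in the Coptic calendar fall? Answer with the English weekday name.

Saturday

Equivalently 27 June 2015 Gregorian, JDN 2457201.
Since JDN mod 7 = 5 (0 = Monday), the day is Saturday.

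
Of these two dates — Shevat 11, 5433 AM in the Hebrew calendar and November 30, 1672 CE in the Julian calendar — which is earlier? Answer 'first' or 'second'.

second

Converting both to JDN: 2332139 vs 2332090; the smaller is the second.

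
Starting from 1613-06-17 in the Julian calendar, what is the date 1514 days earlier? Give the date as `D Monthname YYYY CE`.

25 April 1609 CE

Counting 1514 days back from JDN 2310374 reaches JDN 2308860, which is 25 April 1609 CE.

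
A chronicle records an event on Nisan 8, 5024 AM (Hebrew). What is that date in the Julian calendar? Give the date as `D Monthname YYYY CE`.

6 April 1264 CE

The source date corresponds to 13 April 1264 in the proleptic Gregorian calendar (JDN 2182830).
That day falls on 6 April 1264 CE in the Julian calendar.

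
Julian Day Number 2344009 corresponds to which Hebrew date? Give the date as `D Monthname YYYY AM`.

9 Av 5465 AM

The Gregorian equivalent of JDN 2344009 is 30 July 1705.
In the Hebrew calendar that day is 9 Av 5465 AM.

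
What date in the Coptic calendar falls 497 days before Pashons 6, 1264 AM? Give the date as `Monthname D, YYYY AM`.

JDN of Pashons 6, 1264 AM = 2286586.
2286586 − 497 = 2286089.
JDN 2286089 in the Coptic calendar is Koiak 25, 1263 AM.

Koiak 25, 1263 AM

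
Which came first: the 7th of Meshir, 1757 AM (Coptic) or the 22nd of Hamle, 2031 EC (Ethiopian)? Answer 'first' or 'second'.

second

Converting both to JDN: 2466565 vs 2465999; the smaller is the second.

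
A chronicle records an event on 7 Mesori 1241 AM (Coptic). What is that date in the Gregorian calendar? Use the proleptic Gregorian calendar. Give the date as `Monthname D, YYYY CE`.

Julian Day Number of the source date = 2278276.
Converting JDN 2278276 to the Gregorian calendar gives 10 August 1525 CE.

August 10, 1525 CE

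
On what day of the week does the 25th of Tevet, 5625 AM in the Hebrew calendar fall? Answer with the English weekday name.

Monday

This is JDN 2402260 (23 January 1865 Gregorian).
JDN 2402260 mod 7 = 0, and JDN 0 was a Monday, so this is a Monday.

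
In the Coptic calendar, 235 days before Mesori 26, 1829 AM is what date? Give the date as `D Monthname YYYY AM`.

JDN of Mesori 26, 1829 AM = 2493062.
2493062 − 235 = 2492827.
JDN 2492827 in the Coptic calendar is 1 Tobi 1829 AM.

1 Tobi 1829 AM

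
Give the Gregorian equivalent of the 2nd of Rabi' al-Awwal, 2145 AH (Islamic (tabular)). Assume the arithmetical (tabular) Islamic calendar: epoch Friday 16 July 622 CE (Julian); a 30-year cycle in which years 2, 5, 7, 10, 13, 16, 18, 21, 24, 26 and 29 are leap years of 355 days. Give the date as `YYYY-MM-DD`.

Julian Day Number of the source date = 2708262.
Converting JDN 2708262 to the Gregorian calendar gives 14 November 2702 CE.

2702-11-14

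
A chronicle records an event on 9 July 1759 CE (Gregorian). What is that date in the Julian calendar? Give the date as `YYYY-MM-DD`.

At this point the Julian calendar is 11 days behind the Gregorian.
9 July 1759 Gregorian − 11 days → 28 June 1759 Julian.

1759-06-28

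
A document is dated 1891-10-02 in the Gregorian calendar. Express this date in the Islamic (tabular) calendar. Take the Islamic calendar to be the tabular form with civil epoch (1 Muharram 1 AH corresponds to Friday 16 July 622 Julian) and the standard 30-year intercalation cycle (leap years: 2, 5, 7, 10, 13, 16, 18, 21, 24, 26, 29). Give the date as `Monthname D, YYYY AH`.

Safar 27, 1309 AH

Julian Day Number of the source date = 2412008.
Converting JDN 2412008 to the tabular Islamic calendar gives 27 Safar 1309 AH.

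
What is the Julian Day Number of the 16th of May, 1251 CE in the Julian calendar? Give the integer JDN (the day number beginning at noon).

In the proleptic Gregorian calendar the same day is 23 May 1251.
JDN 2400001 is 17 November 1858 CE (Gregorian), MJD 0; the target day is −221880 days from there, so JDN = 2178121.

2178121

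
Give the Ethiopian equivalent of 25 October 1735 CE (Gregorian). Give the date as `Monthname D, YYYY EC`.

Julian Day Number of the source date = 2355053.
Converting JDN 2355053 to the Ethiopian calendar gives 16 Tikimt 1728 EC.

Tikimt 16, 1728 EC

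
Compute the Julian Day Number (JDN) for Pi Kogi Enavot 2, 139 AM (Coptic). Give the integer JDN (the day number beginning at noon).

Equivalently 26 August 423 (proleptic Gregorian).
JDN 2451545 is 1 January 2000 CE (Gregorian); the target day is −575750 days from there, so JDN = 1875795.

1875795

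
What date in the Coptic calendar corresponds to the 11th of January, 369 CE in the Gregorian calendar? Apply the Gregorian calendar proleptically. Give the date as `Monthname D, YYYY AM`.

Tobi 15, 85 AM

Both dates share Julian Day Number 1855845; in the Coptic calendar that is 15 Tobi 85 AM.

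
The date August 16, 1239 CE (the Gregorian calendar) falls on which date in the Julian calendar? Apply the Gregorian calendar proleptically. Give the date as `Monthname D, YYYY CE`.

August 9, 1239 CE

The Julian–Gregorian offset here is 7 days (Julian trailing).
16 August 1239 Gregorian − 7 days → 9 August 1239 Julian.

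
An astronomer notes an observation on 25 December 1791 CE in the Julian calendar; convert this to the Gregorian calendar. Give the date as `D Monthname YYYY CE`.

5 January 1792 CE

The Julian–Gregorian offset here is 11 days (Julian trailing).
25 December 1791 Julian + 11 days → 5 January 1792 Gregorian.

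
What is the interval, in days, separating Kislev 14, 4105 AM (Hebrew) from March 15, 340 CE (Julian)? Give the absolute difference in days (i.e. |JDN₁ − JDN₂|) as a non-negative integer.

1727

First date → JDN 1847044; second date → JDN 1845317.
The interval is |1847044 − 1845317| = 1727 days.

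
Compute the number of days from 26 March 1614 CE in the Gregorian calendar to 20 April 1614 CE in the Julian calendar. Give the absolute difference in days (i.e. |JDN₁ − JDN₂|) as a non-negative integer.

JDN of the first date = 2310646.
JDN of the second date = 2310681.
|2310681 − 2310646| = 35.

35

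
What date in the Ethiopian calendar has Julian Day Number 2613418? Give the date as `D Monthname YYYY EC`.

The Gregorian equivalent of JDN 2613418 is 12 March 2443.
In the Ethiopian calendar that day is 30 Yekatit 2435 EC.

30 Yekatit 2435 EC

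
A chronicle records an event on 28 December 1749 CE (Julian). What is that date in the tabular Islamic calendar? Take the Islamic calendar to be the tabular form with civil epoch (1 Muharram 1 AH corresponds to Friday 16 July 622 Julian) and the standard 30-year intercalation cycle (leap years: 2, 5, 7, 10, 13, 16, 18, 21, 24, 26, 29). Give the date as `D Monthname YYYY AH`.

Both dates share Julian Day Number 2360242; in the tabular Islamic calendar that is 29 Muharram 1163 AH.

29 Muharram 1163 AH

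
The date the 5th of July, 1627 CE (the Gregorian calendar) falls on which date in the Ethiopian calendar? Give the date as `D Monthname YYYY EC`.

1 Hamle 1619 EC

Both dates share Julian Day Number 2315495; in the Ethiopian calendar that is 1 Hamle 1619 EC.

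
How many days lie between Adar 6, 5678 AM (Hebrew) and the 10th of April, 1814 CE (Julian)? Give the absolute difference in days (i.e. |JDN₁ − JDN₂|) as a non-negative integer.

JDN of the first date = 2421643.
JDN of the second date = 2383721.
|2383721 − 2421643| = 37922.

37922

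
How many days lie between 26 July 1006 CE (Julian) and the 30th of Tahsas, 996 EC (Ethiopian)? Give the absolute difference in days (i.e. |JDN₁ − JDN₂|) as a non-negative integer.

First date → JDN 2088706; second date → JDN 2087764.
The interval is |2088706 − 2087764| = 942 days.

942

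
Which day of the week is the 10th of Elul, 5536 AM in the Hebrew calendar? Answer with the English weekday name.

Equivalently 25 August 1776 Gregorian, JDN 2369968.
Since JDN mod 7 = 6 (0 = Monday), the day is Sunday.

Sunday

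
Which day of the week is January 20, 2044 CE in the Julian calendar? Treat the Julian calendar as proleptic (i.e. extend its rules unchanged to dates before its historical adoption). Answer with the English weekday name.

Equivalently 2 February 2044 Gregorian, JDN 2467648.
JDN 2467648 mod 7 = 1, and JDN 0 was a Monday, so this is a Tuesday.

Tuesday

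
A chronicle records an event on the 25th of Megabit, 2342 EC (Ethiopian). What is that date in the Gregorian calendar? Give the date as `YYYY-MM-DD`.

Both dates share Julian Day Number 2579475; in the Gregorian calendar that is 6 April 2350 CE.

2350-04-06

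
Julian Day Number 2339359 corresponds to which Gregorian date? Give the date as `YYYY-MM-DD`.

Counting from JDN 2299161 = 15 Oct 1582 gives an offset of 40198 days.

1692-11-04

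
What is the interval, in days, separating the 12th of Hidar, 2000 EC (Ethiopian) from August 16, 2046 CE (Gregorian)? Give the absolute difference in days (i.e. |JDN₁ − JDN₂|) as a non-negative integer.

14147

JDN of the first date = 2454427.
JDN of the second date = 2468574.
|2468574 − 2454427| = 14147.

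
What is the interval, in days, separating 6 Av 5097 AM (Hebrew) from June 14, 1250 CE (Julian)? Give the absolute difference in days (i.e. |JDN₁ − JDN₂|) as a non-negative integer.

JDN of the first date = 2209583.
JDN of the second date = 2177785.
|2177785 − 2209583| = 31798.

31798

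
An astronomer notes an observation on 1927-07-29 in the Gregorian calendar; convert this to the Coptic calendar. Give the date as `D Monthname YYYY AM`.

22 Epip 1643 AM

Julian Day Number of the source date = 2425091.
Converting JDN 2425091 to the Coptic calendar gives 22 Epip 1643 AM.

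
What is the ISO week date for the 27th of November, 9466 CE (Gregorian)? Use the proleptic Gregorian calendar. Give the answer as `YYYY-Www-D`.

9466-W48-2

The weekday is Tuesday (ISO weekday 2).
That Tuesday belongs to ISO week 48 of ISO year 9466.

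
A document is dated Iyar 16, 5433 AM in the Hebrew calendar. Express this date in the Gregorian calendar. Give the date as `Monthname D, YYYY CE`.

May 2, 1673 CE

Both dates share Julian Day Number 2332233; in the Gregorian calendar that is 2 May 1673 CE.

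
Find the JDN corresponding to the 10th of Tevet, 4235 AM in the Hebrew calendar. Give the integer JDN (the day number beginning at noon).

1894526

Equivalently 7 December 474 (proleptic Gregorian).
JDN 2400001 is 17 November 1858 CE (Gregorian), MJD 0; the target day is −505475 days from there, so JDN = 1894526.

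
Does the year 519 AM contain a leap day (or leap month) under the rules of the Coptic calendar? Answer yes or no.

yes

519 mod 4 = 3; in the Coptic calendar a year is leap when year mod 4 = 3, so it is a leap year.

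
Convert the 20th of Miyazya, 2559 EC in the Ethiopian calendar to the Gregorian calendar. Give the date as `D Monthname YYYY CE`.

Both dates share Julian Day Number 2658759; in the Gregorian calendar that is 2 May 2567 CE.

2 May 2567 CE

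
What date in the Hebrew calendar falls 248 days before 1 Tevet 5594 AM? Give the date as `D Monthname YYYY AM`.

The starting date is JDN 2390896; 2390896 − 248 = 2390648.
JDN 2390648 corresponds to 20 Nisan 5593 AM.

20 Nisan 5593 AM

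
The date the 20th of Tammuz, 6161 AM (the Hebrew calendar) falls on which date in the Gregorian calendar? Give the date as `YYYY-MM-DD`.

2401-07-03

Julian Day Number of the source date = 2598191.
Converting JDN 2598191 to the Gregorian calendar gives 3 July 2401 CE.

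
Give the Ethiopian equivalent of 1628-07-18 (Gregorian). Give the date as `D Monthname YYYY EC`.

14 Hamle 1620 EC

Both dates share Julian Day Number 2315874; in the Ethiopian calendar that is 14 Hamle 1620 EC.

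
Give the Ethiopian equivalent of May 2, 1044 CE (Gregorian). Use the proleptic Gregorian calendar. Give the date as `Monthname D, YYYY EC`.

Ginbot 1, 1036 EC

Both dates share Julian Day Number 2102495; in the Ethiopian calendar that is 1 Ginbot 1036 EC.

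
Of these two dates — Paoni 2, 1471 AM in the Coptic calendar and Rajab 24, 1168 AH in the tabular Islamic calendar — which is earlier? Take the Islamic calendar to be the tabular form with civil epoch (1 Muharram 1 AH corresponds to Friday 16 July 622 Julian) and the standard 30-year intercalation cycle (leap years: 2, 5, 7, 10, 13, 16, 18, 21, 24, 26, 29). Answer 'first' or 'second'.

second

The two dates have Julian Day Numbers 2362218 and 2362186 respectively.
Since 2362186 < 2362218, the second date comes first.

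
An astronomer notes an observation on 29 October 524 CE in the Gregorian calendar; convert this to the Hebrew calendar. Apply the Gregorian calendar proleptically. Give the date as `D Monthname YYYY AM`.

14 Cheshvan 4285 AM

Julian Day Number of the source date = 1912749.
Converting JDN 1912749 to the Hebrew calendar gives 14 Cheshvan 4285 AM.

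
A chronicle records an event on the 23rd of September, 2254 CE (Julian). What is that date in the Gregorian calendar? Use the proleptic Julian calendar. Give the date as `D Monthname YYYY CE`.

8 October 2254 CE

At this point the Julian calendar is 15 days behind the Gregorian.
23 September 2254 Julian + 15 days → 8 October 2254 Gregorian.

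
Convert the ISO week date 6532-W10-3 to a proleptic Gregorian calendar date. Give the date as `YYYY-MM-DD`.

6532-03-05

ISO week 1 of 6532 is the week containing the first Thursday of 6532.
Week 10, day 3 (Wednesday) lands on 6532-03-05.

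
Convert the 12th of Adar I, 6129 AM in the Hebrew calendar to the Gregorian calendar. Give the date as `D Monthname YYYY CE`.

Julian Day Number of the source date = 2586369.
Converting JDN 2586369 to the Gregorian calendar gives 19 February 2369 CE.

19 February 2369 CE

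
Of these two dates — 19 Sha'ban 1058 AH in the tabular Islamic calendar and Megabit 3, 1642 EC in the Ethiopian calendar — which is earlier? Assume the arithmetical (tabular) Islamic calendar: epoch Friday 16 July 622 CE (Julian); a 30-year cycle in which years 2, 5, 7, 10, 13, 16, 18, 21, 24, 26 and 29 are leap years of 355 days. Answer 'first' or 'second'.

First date → JDN 2323231; second date → JDN 2323778.
JDN 2323231 < JDN 2323778, so the first date is earlier.

first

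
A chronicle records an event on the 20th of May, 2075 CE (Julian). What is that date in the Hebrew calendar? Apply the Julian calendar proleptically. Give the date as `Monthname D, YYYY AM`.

Both dates share Julian Day Number 2479091; in the Hebrew calendar that is 19 Sivan 5835 AM.

Sivan 19, 5835 AM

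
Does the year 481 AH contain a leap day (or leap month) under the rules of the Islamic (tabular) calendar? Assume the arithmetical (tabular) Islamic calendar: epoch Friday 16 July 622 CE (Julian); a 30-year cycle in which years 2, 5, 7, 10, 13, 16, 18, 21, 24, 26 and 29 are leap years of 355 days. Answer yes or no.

Year 481 AH is year 1 of its 30-year cycle; leap positions are 2, 5, 7, 10, 13, 16, 18, 21, 24, 26, 29, so it is a common year (354 days).

no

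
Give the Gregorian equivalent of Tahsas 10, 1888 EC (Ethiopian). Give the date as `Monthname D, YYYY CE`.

Julian Day Number of the source date = 2413547.
Converting JDN 2413547 to the Gregorian calendar gives 19 December 1895 CE.

December 19, 1895 CE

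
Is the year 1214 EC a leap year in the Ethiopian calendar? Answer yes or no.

no

1214 mod 4 = 2; in the Ethiopian calendar a year is leap when year mod 4 = 3, so it is a common year.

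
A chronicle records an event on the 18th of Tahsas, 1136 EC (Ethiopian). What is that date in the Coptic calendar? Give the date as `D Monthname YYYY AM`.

18 Koiak 860 AM

The source date corresponds to 22 December 1143 in the proleptic Gregorian calendar (JDN 2138887).
That day falls on 18 Koiak 860 AM in the Coptic calendar.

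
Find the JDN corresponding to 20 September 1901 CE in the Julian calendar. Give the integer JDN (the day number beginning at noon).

2415661

Equivalently 3 October 1901 (Gregorian).
JDN 2400001 is 17 November 1858 CE (Gregorian), MJD 0; the target day is +15660 days from there, so JDN = 2415661.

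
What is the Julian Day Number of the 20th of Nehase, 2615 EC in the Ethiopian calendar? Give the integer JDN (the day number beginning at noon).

2679333

Equivalently 31 August 2623 (Gregorian).
JDN 2299161 is 15 October 1582 CE (Gregorian); the target day is +380172 days from there, so JDN = 2679333.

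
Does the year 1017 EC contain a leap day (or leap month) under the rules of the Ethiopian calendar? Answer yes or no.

no

1017 mod 4 = 1; in the Ethiopian calendar a year is leap when year mod 4 = 3, so it is a common year.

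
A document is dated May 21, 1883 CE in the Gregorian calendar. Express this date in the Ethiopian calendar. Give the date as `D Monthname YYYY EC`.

14 Ginbot 1875 EC

Both dates share Julian Day Number 2408952; in the Ethiopian calendar that is 14 Ginbot 1875 EC.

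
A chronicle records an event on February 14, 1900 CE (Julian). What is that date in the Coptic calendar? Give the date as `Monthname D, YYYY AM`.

The source date corresponds to 26 February 1900 in the Gregorian calendar (JDN 2415077).
That day falls on 19 Meshir 1616 AM in the Coptic calendar.

Meshir 19, 1616 AM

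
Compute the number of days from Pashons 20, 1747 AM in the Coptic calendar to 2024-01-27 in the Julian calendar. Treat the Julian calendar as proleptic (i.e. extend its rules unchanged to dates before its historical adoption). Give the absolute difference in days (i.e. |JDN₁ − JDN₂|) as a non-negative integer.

2665

First date → JDN 2463015; second date → JDN 2460350.
The interval is |2463015 − 2460350| = 2665 days.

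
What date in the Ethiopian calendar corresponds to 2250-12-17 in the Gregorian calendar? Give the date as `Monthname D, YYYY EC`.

Tahsas 6, 2243 EC

Julian Day Number of the source date = 2543206.
Converting JDN 2543206 to the Ethiopian calendar gives 6 Tahsas 2243 EC.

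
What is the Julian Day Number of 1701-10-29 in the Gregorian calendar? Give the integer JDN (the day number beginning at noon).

2342639

JDN 2451545 is 1 January 2000 CE (Gregorian); the target day is −108906 days from there, so JDN = 2342639.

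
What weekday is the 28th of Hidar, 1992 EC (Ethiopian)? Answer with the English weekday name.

Equivalently 8 December 1999 Gregorian, JDN 2451521.
JDN 2451521 mod 7 = 2, and JDN 0 was a Monday, so this is a Wednesday.

Wednesday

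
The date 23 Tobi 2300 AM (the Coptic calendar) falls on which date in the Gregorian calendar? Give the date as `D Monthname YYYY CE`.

Julian Day Number of the source date = 2664882.
Converting JDN 2664882 to the Gregorian calendar gives 5 February 2584 CE.

5 February 2584 CE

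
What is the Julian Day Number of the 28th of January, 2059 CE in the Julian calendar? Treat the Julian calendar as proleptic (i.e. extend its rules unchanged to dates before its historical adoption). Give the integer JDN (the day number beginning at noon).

In the Gregorian calendar the same day is 10 February 2059.
JDN 2299161 is 15 October 1582 CE (Gregorian); the target day is +173974 days from there, so JDN = 2473135.

2473135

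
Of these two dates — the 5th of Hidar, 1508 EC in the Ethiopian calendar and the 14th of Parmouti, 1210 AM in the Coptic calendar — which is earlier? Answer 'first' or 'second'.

The two dates have Julian Day Numbers 2274717 and 2266840 respectively.
Since 2266840 < 2274717, the second date comes first.

second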